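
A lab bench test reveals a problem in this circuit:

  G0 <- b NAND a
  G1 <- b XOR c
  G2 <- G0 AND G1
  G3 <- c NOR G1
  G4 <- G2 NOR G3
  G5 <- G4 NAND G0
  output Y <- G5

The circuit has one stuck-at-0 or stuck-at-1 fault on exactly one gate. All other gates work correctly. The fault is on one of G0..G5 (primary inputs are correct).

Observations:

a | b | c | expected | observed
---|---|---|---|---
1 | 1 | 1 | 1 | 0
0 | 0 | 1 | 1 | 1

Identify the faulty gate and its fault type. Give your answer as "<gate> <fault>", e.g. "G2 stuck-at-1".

Fault-free values for test 1 (a=1, b=1, c=1): G0=0, G1=0, G2=0, G3=0, G4=1, G5=1, giving Y=1. Observed 0.
Test 1: faults giving observed 0 are {G0 stuck-at-1, G5 stuck-at-0}.
Test 2 (a=0, b=0, c=1): fault-free G0=1, G1=1, G2=1, G3=0, G4=0, G5=1 → 1; observed 1. Eliminates G5 stuck-at-0.
Only G0 stuck-at-1 is consistent with every test.

G0 stuck-at-1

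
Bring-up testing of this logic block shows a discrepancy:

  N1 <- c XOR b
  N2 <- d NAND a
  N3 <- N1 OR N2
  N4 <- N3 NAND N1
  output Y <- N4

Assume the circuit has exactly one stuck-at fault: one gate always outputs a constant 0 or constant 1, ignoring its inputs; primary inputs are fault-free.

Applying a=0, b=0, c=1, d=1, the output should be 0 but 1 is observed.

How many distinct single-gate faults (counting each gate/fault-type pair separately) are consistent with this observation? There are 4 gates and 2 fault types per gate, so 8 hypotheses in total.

3

Fault-free: N1=1, N2=1, N3=1, N4=0 → 0. Observed 1.
  N1 stuck-at-0: output 1 ✓
  N1 stuck-at-1: output 0 ✗
  N2 stuck-at-0: output 0 ✗
  N2 stuck-at-1: output 0 ✗
  N3 stuck-at-0: output 1 ✓
  N3 stuck-at-1: output 0 ✗
  N4 stuck-at-0: output 0 ✗
  N4 stuck-at-1: output 1 ✓
Consistent faults: {N1 stuck-at-0, N3 stuck-at-0, N4 stuck-at-1} — 3 in all.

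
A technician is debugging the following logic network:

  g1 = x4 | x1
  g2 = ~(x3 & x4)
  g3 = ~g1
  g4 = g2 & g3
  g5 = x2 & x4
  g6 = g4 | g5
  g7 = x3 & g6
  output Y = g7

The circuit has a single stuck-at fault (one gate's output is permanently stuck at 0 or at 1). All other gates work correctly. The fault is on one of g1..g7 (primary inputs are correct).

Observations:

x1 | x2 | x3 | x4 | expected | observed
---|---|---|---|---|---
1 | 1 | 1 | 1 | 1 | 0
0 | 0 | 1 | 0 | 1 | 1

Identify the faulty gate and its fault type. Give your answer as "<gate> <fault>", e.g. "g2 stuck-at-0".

Fault-free values for test 1 (x1=1, x2=1, x3=1, x4=1): g1=1, g2=0, g3=0, g4=0, g5=1, g6=1, g7=1, giving Y=1. Observed 0.
Test 1: faults giving observed 0 are {g5 stuck-at-0, g6 stuck-at-0, g7 stuck-at-0}.
Test 2 (x1=0, x2=0, x3=1, x4=0): fault-free g1=0, g2=1, g3=1, g4=1, g5=0, g6=1, g7=1 → 1; observed 1. Eliminates g6 stuck-at-0, g7 stuck-at-0.
Only g5 stuck-at-0 is consistent with every test.

g5 stuck-at-0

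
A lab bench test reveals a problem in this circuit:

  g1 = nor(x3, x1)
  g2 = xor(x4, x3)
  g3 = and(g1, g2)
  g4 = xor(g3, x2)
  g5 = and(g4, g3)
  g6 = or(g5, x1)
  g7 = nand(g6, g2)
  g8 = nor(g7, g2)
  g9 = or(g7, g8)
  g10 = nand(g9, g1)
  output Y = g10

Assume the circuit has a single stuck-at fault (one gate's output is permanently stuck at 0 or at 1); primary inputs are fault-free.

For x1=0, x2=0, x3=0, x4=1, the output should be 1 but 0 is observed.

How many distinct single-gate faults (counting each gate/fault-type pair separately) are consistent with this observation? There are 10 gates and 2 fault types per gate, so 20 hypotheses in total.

Fault-free: g1=1, g2=1, g3=1, g4=1, g5=1, g6=1, g7=0, g8=0, g9=0, g10=1 → 1. Observed 0.
  g1: none of the 2 fault types match ✗
  g2: stuck-at-0 ✓; others ✗
  g3: stuck-at-0 ✓; others ✗
  g4: stuck-at-0 ✓; others ✗
  g5: stuck-at-0 ✓; others ✗
  g6: stuck-at-0 ✓; others ✗
  g7: stuck-at-1 ✓; others ✗
  g8: stuck-at-1 ✓; others ✗
  g9: stuck-at-1 ✓; others ✗
  g10: stuck-at-0 ✓; others ✗
Consistent faults: {g2 stuck-at-0, g3 stuck-at-0, g4 stuck-at-0, g5 stuck-at-0, g6 stuck-at-0, g7 stuck-at-1, g8 stuck-at-1, g9 stuck-at-1, g10 stuck-at-0} — 9 in all.

9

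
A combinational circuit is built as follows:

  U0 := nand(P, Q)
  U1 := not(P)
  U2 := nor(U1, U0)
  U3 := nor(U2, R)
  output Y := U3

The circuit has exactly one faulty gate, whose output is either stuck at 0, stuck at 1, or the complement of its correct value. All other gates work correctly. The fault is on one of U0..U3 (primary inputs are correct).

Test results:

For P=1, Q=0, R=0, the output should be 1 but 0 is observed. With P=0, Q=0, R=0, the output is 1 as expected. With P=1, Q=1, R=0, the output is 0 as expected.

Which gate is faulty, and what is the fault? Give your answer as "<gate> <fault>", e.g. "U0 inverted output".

Fault-free values for test 1 (P=1, Q=0, R=0): U0=1, U1=0, U2=0, U3=1, giving Y=1. Observed 0.
Test 1: faults giving observed 0 are {U0 stuck-at-0, U0 inverted output, U2 stuck-at-1, U2 inverted output, U3 stuck-at-0, U3 inverted output}.
Test 2 (P=0, Q=0, R=0): fault-free U0=1, U1=1, U2=0, U3=1 → 1; observed 1. Eliminates U2 stuck-at-1, U2 inverted output, U3 stuck-at-0, U3 inverted output.
Test 3 (P=1, Q=1, R=0): fault-free U0=0, U1=0, U2=1, U3=0 → 0; observed 0. Eliminates U0 inverted output.
Only U0 stuck-at-0 is consistent with every test.

U0 stuck-at-0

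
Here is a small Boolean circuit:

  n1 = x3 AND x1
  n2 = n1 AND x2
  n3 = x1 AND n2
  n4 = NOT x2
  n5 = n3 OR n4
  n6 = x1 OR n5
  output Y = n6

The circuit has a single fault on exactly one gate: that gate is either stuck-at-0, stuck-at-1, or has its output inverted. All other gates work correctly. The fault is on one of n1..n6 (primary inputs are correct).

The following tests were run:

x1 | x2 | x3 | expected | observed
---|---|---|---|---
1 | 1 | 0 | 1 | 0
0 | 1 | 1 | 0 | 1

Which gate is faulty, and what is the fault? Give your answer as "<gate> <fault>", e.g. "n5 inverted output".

n6 inverted output

Fault-free values for test 1 (x1=1, x2=1, x3=0): n1=0, n2=0, n3=0, n4=0, n5=0, n6=1, giving Y=1. Observed 0.
Test 1: faults giving observed 0 are {n6 stuck-at-0, n6 inverted output}.
Test 2 (x1=0, x2=1, x3=1): fault-free n1=0, n2=0, n3=0, n4=0, n5=0, n6=0 → 0; observed 1. Eliminates n6 stuck-at-0.
Only n6 inverted output is consistent with every test.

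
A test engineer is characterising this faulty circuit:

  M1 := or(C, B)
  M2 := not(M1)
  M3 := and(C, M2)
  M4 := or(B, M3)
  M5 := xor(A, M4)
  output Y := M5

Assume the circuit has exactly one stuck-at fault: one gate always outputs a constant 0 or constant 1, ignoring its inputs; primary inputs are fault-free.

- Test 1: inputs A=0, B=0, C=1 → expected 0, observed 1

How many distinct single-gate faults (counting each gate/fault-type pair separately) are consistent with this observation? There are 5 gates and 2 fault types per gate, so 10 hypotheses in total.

Fault-free: M1=1, M2=0, M3=0, M4=0, M5=0 → 0. Observed 1.
  M1 stuck-at-0: output 1 ✓
  M1 stuck-at-1: output 0 ✗
  M2 stuck-at-0: output 0 ✗
  M2 stuck-at-1: output 1 ✓
  M3 stuck-at-0: output 0 ✗
  M3 stuck-at-1: output 1 ✓
  M4 stuck-at-0: output 0 ✗
  M4 stuck-at-1: output 1 ✓
  M5 stuck-at-0: output 0 ✗
  M5 stuck-at-1: output 1 ✓
Consistent faults: {M1 stuck-at-0, M2 stuck-at-1, M3 stuck-at-1, M4 stuck-at-1, M5 stuck-at-1} — 5 in all.

5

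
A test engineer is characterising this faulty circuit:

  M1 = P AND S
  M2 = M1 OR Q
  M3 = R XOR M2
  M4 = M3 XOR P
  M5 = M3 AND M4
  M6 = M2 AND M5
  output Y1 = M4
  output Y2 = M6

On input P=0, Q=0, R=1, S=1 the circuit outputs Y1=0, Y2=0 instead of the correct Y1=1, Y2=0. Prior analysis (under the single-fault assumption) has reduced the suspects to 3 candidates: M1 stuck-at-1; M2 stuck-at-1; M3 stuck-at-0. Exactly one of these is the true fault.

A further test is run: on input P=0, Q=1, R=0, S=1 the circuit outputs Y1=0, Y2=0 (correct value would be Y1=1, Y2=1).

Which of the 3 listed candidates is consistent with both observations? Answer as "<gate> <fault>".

M3 stuck-at-0

Evaluate each candidate on input P=0, Q=1, R=0, S=1:
  M1 stuck-at-1: M1=1 [stuck-at-1], M2=1, M3=1, M4=1, M5=1, M6=1 → Y1=1, Y2=1 — eliminated
  M2 stuck-at-1: M1=0, M2=1 [stuck-at-1], M3=1, M4=1, M5=1, M6=1 → Y1=1, Y2=1 — eliminated
  M3 stuck-at-0: M1=0, M2=1, M3=0 [stuck-at-0], M4=0, M5=0, M6=0 → Y1=0, Y2=0 — matches
Only M3 stuck-at-0 reproduces the observed Y1=0, Y2=0.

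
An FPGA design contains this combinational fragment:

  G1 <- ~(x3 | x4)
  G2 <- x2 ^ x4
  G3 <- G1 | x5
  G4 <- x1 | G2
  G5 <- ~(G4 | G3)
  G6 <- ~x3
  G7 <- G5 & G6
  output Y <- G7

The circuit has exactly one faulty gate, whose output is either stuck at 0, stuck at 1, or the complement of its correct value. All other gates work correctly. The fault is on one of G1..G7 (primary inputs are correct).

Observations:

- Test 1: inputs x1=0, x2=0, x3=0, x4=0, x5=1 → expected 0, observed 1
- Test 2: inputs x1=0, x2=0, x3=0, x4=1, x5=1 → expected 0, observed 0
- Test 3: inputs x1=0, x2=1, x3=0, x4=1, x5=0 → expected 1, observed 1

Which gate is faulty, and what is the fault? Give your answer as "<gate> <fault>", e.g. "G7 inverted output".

Fault-free values for test 1 (x1=0, x2=0, x3=0, x4=0, x5=1): G1=1, G2=0, G3=1, G4=0, G5=0, G6=1, G7=0, giving Y=0. Observed 1.
Test 1: faults giving observed 1 are {G3 stuck-at-0, G3 inverted output, G5 stuck-at-1, G5 inverted output, G7 stuck-at-1, G7 inverted output}.
Test 2 (x1=0, x2=0, x3=0, x4=1, x5=1): fault-free G1=0, G2=1, G3=1, G4=1, G5=0, G6=1, G7=0 → 0; observed 0. Eliminates G5 stuck-at-1, G5 inverted output, G7 stuck-at-1, G7 inverted output.
Test 3 (x1=0, x2=1, x3=0, x4=1, x5=0): fault-free G1=0, G2=0, G3=0, G4=0, G5=1, G6=1, G7=1 → 1; observed 1. Eliminates G3 inverted output.
Only G3 stuck-at-0 is consistent with every test.

G3 stuck-at-0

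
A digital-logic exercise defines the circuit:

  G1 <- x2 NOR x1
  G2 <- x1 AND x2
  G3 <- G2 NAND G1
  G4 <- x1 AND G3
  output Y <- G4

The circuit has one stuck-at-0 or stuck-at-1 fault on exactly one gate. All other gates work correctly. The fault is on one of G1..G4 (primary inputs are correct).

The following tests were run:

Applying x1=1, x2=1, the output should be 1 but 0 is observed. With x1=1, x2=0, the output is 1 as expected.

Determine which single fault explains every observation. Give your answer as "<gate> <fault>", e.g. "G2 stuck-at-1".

Fault-free values for test 1 (x1=1, x2=1): G1=0, G2=1, G3=1, G4=1, giving Y=1. Observed 0.
Test 1: faults giving observed 0 are {G1 stuck-at-1, G3 stuck-at-0, G4 stuck-at-0}.
Test 2 (x1=1, x2=0): fault-free G1=0, G2=0, G3=1, G4=1 → 1; observed 1. Eliminates G3 stuck-at-0, G4 stuck-at-0.
Only G1 stuck-at-1 is consistent with every test.

G1 stuck-at-1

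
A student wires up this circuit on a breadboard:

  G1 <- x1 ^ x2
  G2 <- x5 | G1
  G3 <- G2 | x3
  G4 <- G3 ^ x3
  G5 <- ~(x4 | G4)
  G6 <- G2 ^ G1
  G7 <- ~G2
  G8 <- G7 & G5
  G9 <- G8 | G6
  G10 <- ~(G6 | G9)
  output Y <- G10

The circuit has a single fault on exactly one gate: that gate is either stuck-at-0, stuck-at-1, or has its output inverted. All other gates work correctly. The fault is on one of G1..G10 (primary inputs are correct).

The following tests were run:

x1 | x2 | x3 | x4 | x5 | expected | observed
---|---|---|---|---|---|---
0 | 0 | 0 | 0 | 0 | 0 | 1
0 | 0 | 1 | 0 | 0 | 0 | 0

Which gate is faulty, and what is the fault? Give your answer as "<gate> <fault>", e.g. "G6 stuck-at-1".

Fault-free values for test 1 (x1=0, x2=0, x3=0, x4=0, x5=0): G1=0, G2=0, G3=0, G4=0, G5=1, G6=0, G7=1, G8=1, G9=1, G10=0, giving Y=0. Observed 1.
Test 1: faults giving observed 1 are {G1 stuck-at-1, G1 inverted output, G3 stuck-at-1, G3 inverted output, G4 stuck-at-1, G4 inverted output, G5 stuck-at-0, G5 inverted output, G7 stuck-at-0, G7 inverted output, G8 stuck-at-0, G8 inverted output, G9 stuck-at-0, G9 inverted output, G10 stuck-at-1, G10 inverted output}.
Test 2 (x1=0, x2=0, x3=1, x4=0, x5=0): fault-free G1=0, G2=0, G3=1, G4=0, G5=1, G6=0, G7=1, G8=1, G9=1, G10=0 → 0; observed 0. Eliminates G1 stuck-at-1, G1 inverted output, G3 inverted output, G4 stuck-at-1, G4 inverted output, G5 stuck-at-0, G5 inverted output, G7 stuck-at-0, G7 inverted output, G8 stuck-at-0, G8 inverted output, G9 stuck-at-0, G9 inverted output, G10 stuck-at-1, G10 inverted output.
Only G3 stuck-at-1 is consistent with every test.

G3 stuck-at-1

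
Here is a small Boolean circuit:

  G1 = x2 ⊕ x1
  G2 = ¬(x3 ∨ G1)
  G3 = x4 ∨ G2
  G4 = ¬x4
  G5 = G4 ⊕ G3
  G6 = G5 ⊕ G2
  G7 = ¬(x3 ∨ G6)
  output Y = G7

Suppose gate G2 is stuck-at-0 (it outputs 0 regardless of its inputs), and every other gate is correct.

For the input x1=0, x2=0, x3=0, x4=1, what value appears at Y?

0

Propagate with G2 forced: G1=0, G2=0 [stuck-at-0], G3=1, G4=0, G5=1, G6=1, G7=0.
So Y = 0. (Without the fault it would be 1.)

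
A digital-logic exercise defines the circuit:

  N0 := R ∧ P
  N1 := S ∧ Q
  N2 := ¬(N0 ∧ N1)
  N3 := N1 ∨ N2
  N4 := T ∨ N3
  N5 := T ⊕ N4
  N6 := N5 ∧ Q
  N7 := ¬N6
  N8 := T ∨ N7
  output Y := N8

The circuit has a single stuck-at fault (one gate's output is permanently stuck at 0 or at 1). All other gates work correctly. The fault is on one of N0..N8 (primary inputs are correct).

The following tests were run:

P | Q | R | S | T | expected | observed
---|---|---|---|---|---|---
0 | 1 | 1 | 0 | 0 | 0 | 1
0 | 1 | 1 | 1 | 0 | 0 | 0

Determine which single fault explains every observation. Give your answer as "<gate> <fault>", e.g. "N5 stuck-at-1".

N2 stuck-at-0

Fault-free values for test 1 (P=0, Q=1, R=1, S=0, T=0): N0=0, N1=0, N2=1, N3=1, N4=1, N5=1, N6=1, N7=0, N8=0, giving Y=0. Observed 1.
Test 1: faults giving observed 1 are {N2 stuck-at-0, N3 stuck-at-0, N4 stuck-at-0, N5 stuck-at-0, N6 stuck-at-0, N7 stuck-at-1, N8 stuck-at-1}.
Test 2 (P=0, Q=1, R=1, S=1, T=0): fault-free N0=0, N1=1, N2=1, N3=1, N4=1, N5=1, N6=1, N7=0, N8=0 → 0; observed 0. Eliminates N3 stuck-at-0, N4 stuck-at-0, N5 stuck-at-0, N6 stuck-at-0, N7 stuck-at-1, N8 stuck-at-1.
Only N2 stuck-at-0 is consistent with every test.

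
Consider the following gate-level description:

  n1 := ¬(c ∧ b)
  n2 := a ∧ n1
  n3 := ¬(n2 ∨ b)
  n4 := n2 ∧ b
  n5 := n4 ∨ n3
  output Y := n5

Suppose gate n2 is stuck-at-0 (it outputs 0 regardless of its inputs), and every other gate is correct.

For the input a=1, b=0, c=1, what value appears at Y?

1

Propagate with n2 forced: n1=1, n2=0 [stuck-at-0], n3=1, n4=0, n5=1.
So Y = 1. (Without the fault it would be 0.)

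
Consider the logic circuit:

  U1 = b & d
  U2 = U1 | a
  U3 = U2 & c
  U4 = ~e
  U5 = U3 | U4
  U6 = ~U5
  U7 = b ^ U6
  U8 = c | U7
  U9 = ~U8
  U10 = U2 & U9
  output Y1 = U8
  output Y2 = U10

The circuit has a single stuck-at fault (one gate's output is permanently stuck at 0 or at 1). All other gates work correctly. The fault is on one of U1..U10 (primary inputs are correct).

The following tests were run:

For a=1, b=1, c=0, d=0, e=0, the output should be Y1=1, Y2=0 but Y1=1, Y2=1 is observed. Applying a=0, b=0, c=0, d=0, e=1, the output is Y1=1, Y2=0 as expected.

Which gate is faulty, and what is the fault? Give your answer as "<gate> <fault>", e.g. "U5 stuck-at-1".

Fault-free values for test 1 (a=1, b=1, c=0, d=0, e=0): U1=0, U2=1, U3=0, U4=1, U5=1, U6=0, U7=1, U8=1, U9=0, U10=0, giving Y1=1, Y2=0. Observed Y1=1, Y2=1.
Test 1: faults giving observed Y1=1, Y2=1 are {U9 stuck-at-1, U10 stuck-at-1}.
Test 2 (a=0, b=0, c=0, d=0, e=1): fault-free U1=0, U2=0, U3=0, U4=0, U5=0, U6=1, U7=1, U8=1, U9=0, U10=0 → Y1=1, Y2=0; observed Y1=1, Y2=0. Eliminates U10 stuck-at-1.
Only U9 stuck-at-1 is consistent with every test.

U9 stuck-at-1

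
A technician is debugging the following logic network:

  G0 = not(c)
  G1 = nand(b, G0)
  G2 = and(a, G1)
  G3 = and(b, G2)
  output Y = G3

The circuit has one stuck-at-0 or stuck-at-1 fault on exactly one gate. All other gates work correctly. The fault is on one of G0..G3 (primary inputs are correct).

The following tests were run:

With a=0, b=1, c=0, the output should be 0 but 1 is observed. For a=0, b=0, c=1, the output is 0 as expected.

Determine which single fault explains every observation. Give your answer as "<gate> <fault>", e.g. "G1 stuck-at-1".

Fault-free values for test 1 (a=0, b=1, c=0): G0=1, G1=0, G2=0, G3=0, giving Y=0. Observed 1.
Test 1: faults giving observed 1 are {G2 stuck-at-1, G3 stuck-at-1}.
Test 2 (a=0, b=0, c=1): fault-free G0=0, G1=1, G2=0, G3=0 → 0; observed 0. Eliminates G3 stuck-at-1.
Only G2 stuck-at-1 is consistent with every test.

G2 stuck-at-1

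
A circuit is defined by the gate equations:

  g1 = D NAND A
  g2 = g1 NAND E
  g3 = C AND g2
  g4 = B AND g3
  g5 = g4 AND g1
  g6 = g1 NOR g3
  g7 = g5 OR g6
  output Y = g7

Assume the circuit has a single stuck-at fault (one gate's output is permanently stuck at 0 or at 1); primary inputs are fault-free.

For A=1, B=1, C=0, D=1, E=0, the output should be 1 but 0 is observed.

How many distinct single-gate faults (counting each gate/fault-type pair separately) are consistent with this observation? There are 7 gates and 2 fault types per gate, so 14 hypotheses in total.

4

Fault-free: g1=0, g2=1, g3=0, g4=0, g5=0, g6=1, g7=1 → 1. Observed 0.
  g1 stuck-at-0: output 1 ✗
  g1 stuck-at-1: output 0 ✓
  g2 stuck-at-0: output 1 ✗
  g2 stuck-at-1: output 1 ✗
  g3 stuck-at-0: output 1 ✗
  g3 stuck-at-1: output 0 ✓
  g4 stuck-at-0: output 1 ✗
  g4 stuck-at-1: output 1 ✗
  g5 stuck-at-0: output 1 ✗
  g5 stuck-at-1: output 1 ✗
  g6 stuck-at-0: output 0 ✓
  g6 stuck-at-1: output 1 ✗
  g7 stuck-at-0: output 0 ✓
  g7 stuck-at-1: output 1 ✗
Consistent faults: {g1 stuck-at-1, g3 stuck-at-1, g6 stuck-at-0, g7 stuck-at-0} — 4 in all.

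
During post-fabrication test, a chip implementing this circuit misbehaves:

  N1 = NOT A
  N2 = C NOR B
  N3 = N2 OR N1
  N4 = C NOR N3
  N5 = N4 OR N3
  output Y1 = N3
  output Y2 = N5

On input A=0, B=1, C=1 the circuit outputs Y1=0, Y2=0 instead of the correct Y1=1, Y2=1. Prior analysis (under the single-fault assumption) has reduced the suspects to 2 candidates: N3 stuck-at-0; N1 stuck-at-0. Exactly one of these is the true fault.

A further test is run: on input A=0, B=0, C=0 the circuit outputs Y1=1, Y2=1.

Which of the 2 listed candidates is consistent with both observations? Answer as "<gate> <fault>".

Evaluate each candidate on input A=0, B=0, C=0:
  N3 stuck-at-0: N1=1, N2=1, N3=0 [stuck-at-0], N4=1, N5=1 → Y1=0, Y2=1 — eliminated
  N1 stuck-at-0: N1=0 [stuck-at-0], N2=1, N3=1, N4=0, N5=1 → Y1=1, Y2=1 — matches
Only N1 stuck-at-0 reproduces the observed Y1=1, Y2=1.

N1 stuck-at-0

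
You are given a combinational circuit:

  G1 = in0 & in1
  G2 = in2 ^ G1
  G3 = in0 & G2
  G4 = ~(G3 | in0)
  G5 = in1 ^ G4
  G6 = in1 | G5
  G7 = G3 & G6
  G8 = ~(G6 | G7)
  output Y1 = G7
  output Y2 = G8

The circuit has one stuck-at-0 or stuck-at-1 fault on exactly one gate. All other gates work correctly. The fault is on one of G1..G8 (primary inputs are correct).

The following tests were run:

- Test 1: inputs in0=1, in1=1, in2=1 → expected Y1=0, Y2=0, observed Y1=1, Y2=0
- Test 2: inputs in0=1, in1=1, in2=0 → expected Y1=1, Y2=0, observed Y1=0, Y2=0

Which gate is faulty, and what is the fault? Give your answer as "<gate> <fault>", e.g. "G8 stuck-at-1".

Fault-free values for test 1 (in0=1, in1=1, in2=1): G1=1, G2=0, G3=0, G4=0, G5=1, G6=1, G7=0, G8=0, giving Y1=0, Y2=0. Observed Y1=1, Y2=0.
Test 1: faults giving observed Y1=1, Y2=0 are {G1 stuck-at-0, G2 stuck-at-1, G3 stuck-at-1, G7 stuck-at-1}.
Test 2 (in0=1, in1=1, in2=0): fault-free G1=1, G2=1, G3=1, G4=0, G5=1, G6=1, G7=1, G8=0 → Y1=1, Y2=0; observed Y1=0, Y2=0. Eliminates G2 stuck-at-1, G3 stuck-at-1, G7 stuck-at-1.
Only G1 stuck-at-0 is consistent with every test.

G1 stuck-at-0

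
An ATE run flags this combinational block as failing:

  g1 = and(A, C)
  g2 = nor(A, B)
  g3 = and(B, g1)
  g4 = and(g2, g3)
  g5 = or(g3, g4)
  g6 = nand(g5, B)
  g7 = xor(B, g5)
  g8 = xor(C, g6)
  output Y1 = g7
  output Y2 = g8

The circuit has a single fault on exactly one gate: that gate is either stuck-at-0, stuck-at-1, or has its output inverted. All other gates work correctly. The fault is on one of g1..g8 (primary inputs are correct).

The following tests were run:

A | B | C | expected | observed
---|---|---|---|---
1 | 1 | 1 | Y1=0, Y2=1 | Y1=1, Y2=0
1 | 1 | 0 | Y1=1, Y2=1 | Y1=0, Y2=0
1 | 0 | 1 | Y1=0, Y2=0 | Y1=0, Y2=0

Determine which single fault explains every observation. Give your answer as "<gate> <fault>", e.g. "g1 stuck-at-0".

Fault-free values for test 1 (A=1, B=1, C=1): g1=1, g2=0, g3=1, g4=0, g5=1, g6=0, g7=0, g8=1, giving Y1=0, Y2=1. Observed Y1=1, Y2=0.
Test 1: faults giving observed Y1=1, Y2=0 are {g1 stuck-at-0, g1 inverted output, g3 stuck-at-0, g3 inverted output, g5 stuck-at-0, g5 inverted output}.
Test 2 (A=1, B=1, C=0): fault-free g1=0, g2=0, g3=0, g4=0, g5=0, g6=1, g7=1, g8=1 → Y1=1, Y2=1; observed Y1=0, Y2=0. Eliminates g1 stuck-at-0, g3 stuck-at-0, g5 stuck-at-0.
Test 3 (A=1, B=0, C=1): fault-free g1=1, g2=0, g3=0, g4=0, g5=0, g6=1, g7=0, g8=0 → Y1=0, Y2=0; observed Y1=0, Y2=0. Eliminates g3 inverted output, g5 inverted output.
Only g1 inverted output is consistent with every test.

g1 inverted output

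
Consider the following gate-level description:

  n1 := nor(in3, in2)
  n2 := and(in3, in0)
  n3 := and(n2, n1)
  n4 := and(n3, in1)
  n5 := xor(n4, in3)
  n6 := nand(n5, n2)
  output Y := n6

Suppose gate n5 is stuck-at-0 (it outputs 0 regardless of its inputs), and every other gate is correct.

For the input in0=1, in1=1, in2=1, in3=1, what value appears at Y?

Propagate with n5 forced: n1=0, n2=1, n3=0, n4=0, n5=0 [stuck-at-0], n6=1.
So Y = 1. (Without the fault it would be 0.)

1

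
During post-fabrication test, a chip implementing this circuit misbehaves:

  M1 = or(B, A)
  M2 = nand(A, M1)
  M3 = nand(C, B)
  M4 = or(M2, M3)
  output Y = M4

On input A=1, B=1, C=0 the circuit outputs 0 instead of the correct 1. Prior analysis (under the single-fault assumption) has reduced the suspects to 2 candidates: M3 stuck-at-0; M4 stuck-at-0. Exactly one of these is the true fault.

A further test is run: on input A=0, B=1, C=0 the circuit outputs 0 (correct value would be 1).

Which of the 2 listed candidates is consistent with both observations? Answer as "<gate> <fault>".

Evaluate each candidate on input A=0, B=1, C=0:
  M3 stuck-at-0: M1=1, M2=1, M3=0 [stuck-at-0], M4=1 → 1 — eliminated
  M4 stuck-at-0: M1=1, M2=1, M3=1, M4=0 [stuck-at-0] → 0 — matches
Only M4 stuck-at-0 reproduces the observed 0.

M4 stuck-at-0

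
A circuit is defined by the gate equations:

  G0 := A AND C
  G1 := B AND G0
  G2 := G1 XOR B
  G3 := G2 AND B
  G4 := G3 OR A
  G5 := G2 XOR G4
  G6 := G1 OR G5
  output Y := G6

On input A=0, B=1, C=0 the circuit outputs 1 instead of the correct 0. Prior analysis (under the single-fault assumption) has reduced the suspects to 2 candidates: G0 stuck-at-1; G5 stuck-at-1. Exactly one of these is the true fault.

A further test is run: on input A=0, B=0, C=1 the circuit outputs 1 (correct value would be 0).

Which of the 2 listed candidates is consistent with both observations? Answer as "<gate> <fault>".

G5 stuck-at-1

Evaluate each candidate on input A=0, B=0, C=1:
  G0 stuck-at-1: G0=1 [stuck-at-1], G1=0, G2=0, G3=0, G4=0, G5=0, G6=0 → 0 — eliminated
  G5 stuck-at-1: G0=0, G1=0, G2=0, G3=0, G4=0, G5=1 [stuck-at-1], G6=1 → 1 — matches
Only G5 stuck-at-1 reproduces the observed 1.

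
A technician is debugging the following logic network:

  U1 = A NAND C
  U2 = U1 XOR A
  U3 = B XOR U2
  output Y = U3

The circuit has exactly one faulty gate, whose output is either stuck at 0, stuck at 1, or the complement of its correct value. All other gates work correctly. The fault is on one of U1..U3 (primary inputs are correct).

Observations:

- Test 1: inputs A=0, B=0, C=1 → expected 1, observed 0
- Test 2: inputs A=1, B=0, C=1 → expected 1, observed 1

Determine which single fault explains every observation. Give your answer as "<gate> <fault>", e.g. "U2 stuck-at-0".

U1 stuck-at-0

Fault-free values for test 1 (A=0, B=0, C=1): U1=1, U2=1, U3=1, giving Y=1. Observed 0.
Test 1: faults giving observed 0 are {U1 stuck-at-0, U1 inverted output, U2 stuck-at-0, U2 inverted output, U3 stuck-at-0, U3 inverted output}.
Test 2 (A=1, B=0, C=1): fault-free U1=0, U2=1, U3=1 → 1; observed 1. Eliminates U1 inverted output, U2 stuck-at-0, U2 inverted output, U3 stuck-at-0, U3 inverted output.
Only U1 stuck-at-0 is consistent with every test.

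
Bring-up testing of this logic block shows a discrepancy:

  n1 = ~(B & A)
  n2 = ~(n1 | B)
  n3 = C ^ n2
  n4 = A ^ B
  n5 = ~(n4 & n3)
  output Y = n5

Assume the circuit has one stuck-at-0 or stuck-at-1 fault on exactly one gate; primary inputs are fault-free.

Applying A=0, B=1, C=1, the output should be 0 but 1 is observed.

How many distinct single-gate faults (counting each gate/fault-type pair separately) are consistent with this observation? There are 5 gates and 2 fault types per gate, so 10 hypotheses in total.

Fault-free: n1=1, n2=0, n3=1, n4=1, n5=0 → 0. Observed 1.
  n1 stuck-at-0: output 0 ✗
  n1 stuck-at-1: output 0 ✗
  n2 stuck-at-0: output 0 ✗
  n2 stuck-at-1: output 1 ✓
  n3 stuck-at-0: output 1 ✓
  n3 stuck-at-1: output 0 ✗
  n4 stuck-at-0: output 1 ✓
  n4 stuck-at-1: output 0 ✗
  n5 stuck-at-0: output 0 ✗
  n5 stuck-at-1: output 1 ✓
Consistent faults: {n2 stuck-at-1, n3 stuck-at-0, n4 stuck-at-0, n5 stuck-at-1} — 4 in all.

4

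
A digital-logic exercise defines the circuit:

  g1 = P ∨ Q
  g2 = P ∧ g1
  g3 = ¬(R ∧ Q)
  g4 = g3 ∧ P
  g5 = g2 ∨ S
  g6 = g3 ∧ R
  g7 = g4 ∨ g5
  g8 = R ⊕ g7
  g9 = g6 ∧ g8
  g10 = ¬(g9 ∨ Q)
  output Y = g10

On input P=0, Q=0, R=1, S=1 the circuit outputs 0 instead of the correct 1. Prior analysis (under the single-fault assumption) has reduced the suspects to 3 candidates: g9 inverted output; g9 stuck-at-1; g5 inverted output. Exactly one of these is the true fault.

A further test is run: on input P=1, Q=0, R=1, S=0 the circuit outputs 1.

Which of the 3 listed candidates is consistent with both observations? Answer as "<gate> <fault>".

Evaluate each candidate on input P=1, Q=0, R=1, S=0:
  g9 inverted output: g1=1, g2=1, g3=1, g4=1, g5=1, g6=1, g7=1, g8=0, g9=1 [inverted output], g10=0 → 0 — eliminated
  g9 stuck-at-1: g1=1, g2=1, g3=1, g4=1, g5=1, g6=1, g7=1, g8=0, g9=1 [stuck-at-1], g10=0 → 0 — eliminated
  g5 inverted output: g1=1, g2=1, g3=1, g4=1, g5=0 [inverted output], g6=1, g7=1, g8=0, g9=0, g10=1 → 1 — matches
Only g5 inverted output reproduces the observed 1.

g5 inverted output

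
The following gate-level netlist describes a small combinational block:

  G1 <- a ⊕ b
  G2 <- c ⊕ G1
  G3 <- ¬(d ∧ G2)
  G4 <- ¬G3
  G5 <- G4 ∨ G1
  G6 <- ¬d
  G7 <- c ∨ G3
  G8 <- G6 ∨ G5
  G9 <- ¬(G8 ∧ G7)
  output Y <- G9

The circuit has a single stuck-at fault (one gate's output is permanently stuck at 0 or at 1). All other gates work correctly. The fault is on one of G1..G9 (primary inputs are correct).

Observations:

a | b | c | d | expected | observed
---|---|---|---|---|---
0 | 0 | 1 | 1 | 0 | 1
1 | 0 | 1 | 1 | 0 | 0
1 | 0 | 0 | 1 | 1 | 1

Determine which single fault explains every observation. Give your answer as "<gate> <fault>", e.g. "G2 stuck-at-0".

Fault-free values for test 1 (a=0, b=0, c=1, d=1): G1=0, G2=1, G3=0, G4=1, G5=1, G6=0, G7=1, G8=1, G9=0, giving Y=0. Observed 1.
Test 1: faults giving observed 1 are {G2 stuck-at-0, G3 stuck-at-1, G4 stuck-at-0, G5 stuck-at-0, G7 stuck-at-0, G8 stuck-at-0, G9 stuck-at-1}.
Test 2 (a=1, b=0, c=1, d=1): fault-free G1=1, G2=0, G3=1, G4=0, G5=1, G6=0, G7=1, G8=1, G9=0 → 0; observed 0. Eliminates G5 stuck-at-0, G7 stuck-at-0, G8 stuck-at-0, G9 stuck-at-1.
Test 3 (a=1, b=0, c=0, d=1): fault-free G1=1, G2=1, G3=0, G4=1, G5=1, G6=0, G7=0, G8=1, G9=1 → 1; observed 1. Eliminates G2 stuck-at-0, G3 stuck-at-1.
Only G4 stuck-at-0 is consistent with every test.

G4 stuck-at-0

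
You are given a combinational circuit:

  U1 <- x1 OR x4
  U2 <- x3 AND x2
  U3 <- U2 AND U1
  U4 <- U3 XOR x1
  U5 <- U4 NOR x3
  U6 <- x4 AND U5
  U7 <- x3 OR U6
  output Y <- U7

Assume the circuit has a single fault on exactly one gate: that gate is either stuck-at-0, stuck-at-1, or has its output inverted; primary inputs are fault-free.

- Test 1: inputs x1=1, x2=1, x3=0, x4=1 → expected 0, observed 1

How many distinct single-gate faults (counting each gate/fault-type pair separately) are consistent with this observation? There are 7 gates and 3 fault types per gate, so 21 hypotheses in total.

12

Fault-free: U1=1, U2=0, U3=0, U4=1, U5=0, U6=0, U7=0 → 0. Observed 1.
  U1: none of the 3 fault types match ✗
  U2: stuck-at-1, inverted output ✓; others ✗
  U3: stuck-at-1, inverted output ✓; others ✗
  U4: stuck-at-0, inverted output ✓; others ✗
  U5: stuck-at-1, inverted output ✓; others ✗
  U6: stuck-at-1, inverted output ✓; others ✗
  U7: stuck-at-1, inverted output ✓; others ✗
Consistent faults: {U2 stuck-at-1, U2 inverted output, U3 stuck-at-1, U3 inverted output, U4 stuck-at-0, U4 inverted output, U5 stuck-at-1, U5 inverted output, U6 stuck-at-1, U6 inverted output, U7 stuck-at-1, U7 inverted output} — 12 in all.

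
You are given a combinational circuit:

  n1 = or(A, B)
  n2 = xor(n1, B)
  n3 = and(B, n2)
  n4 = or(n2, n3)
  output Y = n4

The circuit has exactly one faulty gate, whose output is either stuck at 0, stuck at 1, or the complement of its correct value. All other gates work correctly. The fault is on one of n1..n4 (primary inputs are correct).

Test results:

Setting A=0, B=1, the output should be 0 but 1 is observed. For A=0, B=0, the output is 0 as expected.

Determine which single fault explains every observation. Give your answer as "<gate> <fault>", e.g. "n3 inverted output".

n1 stuck-at-0

Fault-free values for test 1 (A=0, B=1): n1=1, n2=0, n3=0, n4=0, giving Y=0. Observed 1.
Test 1: faults giving observed 1 are {n1 stuck-at-0, n1 inverted output, n2 stuck-at-1, n2 inverted output, n3 stuck-at-1, n3 inverted output, n4 stuck-at-1, n4 inverted output}.
Test 2 (A=0, B=0): fault-free n1=0, n2=0, n3=0, n4=0 → 0; observed 0. Eliminates n1 inverted output, n2 stuck-at-1, n2 inverted output, n3 stuck-at-1, n3 inverted output, n4 stuck-at-1, n4 inverted output.
Only n1 stuck-at-0 is consistent with every test.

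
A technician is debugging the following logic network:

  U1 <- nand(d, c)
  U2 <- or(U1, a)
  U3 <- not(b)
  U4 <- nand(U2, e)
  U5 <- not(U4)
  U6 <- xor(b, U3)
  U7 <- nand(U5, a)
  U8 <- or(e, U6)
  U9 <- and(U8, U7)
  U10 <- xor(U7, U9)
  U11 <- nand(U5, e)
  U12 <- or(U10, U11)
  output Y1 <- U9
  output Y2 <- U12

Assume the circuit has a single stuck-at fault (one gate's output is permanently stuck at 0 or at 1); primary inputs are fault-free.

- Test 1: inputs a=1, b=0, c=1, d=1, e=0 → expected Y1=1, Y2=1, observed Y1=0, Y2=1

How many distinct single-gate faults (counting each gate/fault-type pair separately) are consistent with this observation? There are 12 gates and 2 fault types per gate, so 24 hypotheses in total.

7

Fault-free: U1=0, U2=1, U3=1, U4=1, U5=0, U6=1, U7=1, U8=1, U9=1, U10=0, U11=1, U12=1 → Y1=1, Y2=1. Observed Y1=0, Y2=1.
  U1: none of the 2 fault types match ✗
  U2: none of the 2 fault types match ✗
  U3: stuck-at-0 ✓; others ✗
  U4: stuck-at-0 ✓; others ✗
  U5: stuck-at-1 ✓; others ✗
  U6: stuck-at-0 ✓; others ✗
  U7: stuck-at-0 ✓; others ✗
  U8: stuck-at-0 ✓; others ✗
  U9: stuck-at-0 ✓; others ✗
  U10: none of the 2 fault types match ✗
  U11: none of the 2 fault types match ✗
  U12: none of the 2 fault types match ✗
Consistent faults: {U3 stuck-at-0, U4 stuck-at-0, U5 stuck-at-1, U6 stuck-at-0, U7 stuck-at-0, U8 stuck-at-0, U9 stuck-at-0} — 7 in all.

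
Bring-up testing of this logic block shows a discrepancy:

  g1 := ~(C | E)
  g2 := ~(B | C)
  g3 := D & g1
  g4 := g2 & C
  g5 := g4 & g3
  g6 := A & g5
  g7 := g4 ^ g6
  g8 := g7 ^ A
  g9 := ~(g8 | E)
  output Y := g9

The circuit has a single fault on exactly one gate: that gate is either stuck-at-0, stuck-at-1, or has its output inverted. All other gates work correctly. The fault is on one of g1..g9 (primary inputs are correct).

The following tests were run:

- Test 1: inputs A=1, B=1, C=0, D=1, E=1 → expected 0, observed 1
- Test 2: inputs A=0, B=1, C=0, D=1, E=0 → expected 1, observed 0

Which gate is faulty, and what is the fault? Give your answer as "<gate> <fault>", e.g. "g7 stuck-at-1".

Fault-free values for test 1 (A=1, B=1, C=0, D=1, E=1): g1=0, g2=0, g3=0, g4=0, g5=0, g6=0, g7=0, g8=1, g9=0, giving Y=0. Observed 1.
Test 1: faults giving observed 1 are {g9 stuck-at-1, g9 inverted output}.
Test 2 (A=0, B=1, C=0, D=1, E=0): fault-free g1=1, g2=0, g3=1, g4=0, g5=0, g6=0, g7=0, g8=0, g9=1 → 1; observed 0. Eliminates g9 stuck-at-1.
Only g9 inverted output is consistent with every test.

g9 inverted output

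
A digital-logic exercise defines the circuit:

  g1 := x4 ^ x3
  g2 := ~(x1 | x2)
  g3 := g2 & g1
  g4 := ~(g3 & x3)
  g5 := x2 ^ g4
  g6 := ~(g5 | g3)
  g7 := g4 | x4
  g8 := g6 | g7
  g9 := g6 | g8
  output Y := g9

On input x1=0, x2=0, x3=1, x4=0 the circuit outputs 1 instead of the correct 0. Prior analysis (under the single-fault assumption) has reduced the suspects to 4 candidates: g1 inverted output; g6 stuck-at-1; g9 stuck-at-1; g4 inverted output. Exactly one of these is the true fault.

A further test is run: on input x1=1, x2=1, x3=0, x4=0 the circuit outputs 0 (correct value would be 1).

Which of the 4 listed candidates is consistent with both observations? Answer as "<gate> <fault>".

Evaluate each candidate on input x1=1, x2=1, x3=0, x4=0:
  g1 inverted output: g1=1 [inverted output], g2=0, g3=0, g4=1, g5=0, g6=1, g7=1, g8=1, g9=1 → 1 — eliminated
  g6 stuck-at-1: g1=0, g2=0, g3=0, g4=1, g5=0, g6=1 [stuck-at-1], g7=1, g8=1, g9=1 → 1 — eliminated
  g9 stuck-at-1: g1=0, g2=0, g3=0, g4=1, g5=0, g6=1, g7=1, g8=1, g9=1 [stuck-at-1] → 1 — eliminated
  g4 inverted output: g1=0, g2=0, g3=0, g4=0 [inverted output], g5=1, g6=0, g7=0, g8=0, g9=0 → 0 — matches
Only g4 inverted output reproduces the observed 0.

g4 inverted output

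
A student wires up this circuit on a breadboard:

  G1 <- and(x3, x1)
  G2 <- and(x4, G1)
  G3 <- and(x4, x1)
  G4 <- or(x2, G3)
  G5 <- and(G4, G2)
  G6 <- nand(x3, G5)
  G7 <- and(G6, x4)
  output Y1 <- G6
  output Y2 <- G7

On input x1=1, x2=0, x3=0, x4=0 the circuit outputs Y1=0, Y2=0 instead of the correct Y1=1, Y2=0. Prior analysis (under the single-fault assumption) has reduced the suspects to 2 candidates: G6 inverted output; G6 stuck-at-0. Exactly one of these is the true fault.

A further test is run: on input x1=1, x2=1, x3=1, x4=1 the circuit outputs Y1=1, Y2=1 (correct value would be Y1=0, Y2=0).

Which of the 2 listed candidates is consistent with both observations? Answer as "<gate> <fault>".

Evaluate each candidate on input x1=1, x2=1, x3=1, x4=1:
  G6 inverted output: G1=1, G2=1, G3=1, G4=1, G5=1, G6=1 [inverted output], G7=1 → Y1=1, Y2=1 — matches
  G6 stuck-at-0: G1=1, G2=1, G3=1, G4=1, G5=1, G6=0 [stuck-at-0], G7=0 → Y1=0, Y2=0 — eliminated
Only G6 inverted output reproduces the observed Y1=1, Y2=1.

G6 inverted output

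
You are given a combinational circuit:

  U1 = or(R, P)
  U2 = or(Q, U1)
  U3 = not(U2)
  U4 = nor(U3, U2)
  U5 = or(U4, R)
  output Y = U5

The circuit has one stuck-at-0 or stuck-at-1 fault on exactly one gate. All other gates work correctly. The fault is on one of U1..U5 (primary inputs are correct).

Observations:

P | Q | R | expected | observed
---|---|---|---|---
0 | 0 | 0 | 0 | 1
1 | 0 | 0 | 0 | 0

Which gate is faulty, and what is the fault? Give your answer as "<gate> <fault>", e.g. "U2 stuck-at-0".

Fault-free values for test 1 (P=0, Q=0, R=0): U1=0, U2=0, U3=1, U4=0, U5=0, giving Y=0. Observed 1.
Test 1: faults giving observed 1 are {U3 stuck-at-0, U4 stuck-at-1, U5 stuck-at-1}.
Test 2 (P=1, Q=0, R=0): fault-free U1=1, U2=1, U3=0, U4=0, U5=0 → 0; observed 0. Eliminates U4 stuck-at-1, U5 stuck-at-1.
Only U3 stuck-at-0 is consistent with every test.

U3 stuck-at-0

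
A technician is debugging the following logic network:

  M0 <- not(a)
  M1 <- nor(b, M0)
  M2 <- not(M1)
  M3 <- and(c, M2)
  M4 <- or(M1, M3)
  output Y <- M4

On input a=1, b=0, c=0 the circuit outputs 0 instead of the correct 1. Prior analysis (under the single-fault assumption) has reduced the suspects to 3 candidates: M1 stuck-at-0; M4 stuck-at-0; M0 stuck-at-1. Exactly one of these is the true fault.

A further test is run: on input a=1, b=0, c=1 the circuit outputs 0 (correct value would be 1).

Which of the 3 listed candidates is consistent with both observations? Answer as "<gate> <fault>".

M4 stuck-at-0

Evaluate each candidate on input a=1, b=0, c=1:
  M1 stuck-at-0: M0=0, M1=0 [stuck-at-0], M2=1, M3=1, M4=1 → 1 — eliminated
  M4 stuck-at-0: M0=0, M1=1, M2=0, M3=0, M4=0 [stuck-at-0] → 0 — matches
  M0 stuck-at-1: M0=1 [stuck-at-1], M1=0, M2=1, M3=1, M4=1 → 1 — eliminated
Only M4 stuck-at-0 reproduces the observed 0.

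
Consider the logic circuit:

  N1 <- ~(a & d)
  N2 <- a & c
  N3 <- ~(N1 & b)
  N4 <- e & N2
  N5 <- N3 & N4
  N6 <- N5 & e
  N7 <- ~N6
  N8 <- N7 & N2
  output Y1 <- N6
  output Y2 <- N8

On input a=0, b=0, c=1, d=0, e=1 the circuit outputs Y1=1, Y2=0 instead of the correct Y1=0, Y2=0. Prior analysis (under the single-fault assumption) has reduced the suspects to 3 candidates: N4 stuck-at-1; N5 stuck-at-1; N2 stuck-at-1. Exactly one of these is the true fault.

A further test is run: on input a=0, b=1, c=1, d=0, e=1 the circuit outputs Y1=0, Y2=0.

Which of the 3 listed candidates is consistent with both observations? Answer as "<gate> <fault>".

Evaluate each candidate on input a=0, b=1, c=1, d=0, e=1:
  N4 stuck-at-1: N1=1, N2=0, N3=0, N4=1 [stuck-at-1], N5=0, N6=0, N7=1, N8=0 → Y1=0, Y2=0 — matches
  N5 stuck-at-1: N1=1, N2=0, N3=0, N4=0, N5=1 [stuck-at-1], N6=1, N7=0, N8=0 → Y1=1, Y2=0 — eliminated
  N2 stuck-at-1: N1=1, N2=1 [stuck-at-1], N3=0, N4=1, N5=0, N6=0, N7=1, N8=1 → Y1=0, Y2=1 — eliminated
Only N4 stuck-at-1 reproduces the observed Y1=0, Y2=0.

N4 stuck-at-1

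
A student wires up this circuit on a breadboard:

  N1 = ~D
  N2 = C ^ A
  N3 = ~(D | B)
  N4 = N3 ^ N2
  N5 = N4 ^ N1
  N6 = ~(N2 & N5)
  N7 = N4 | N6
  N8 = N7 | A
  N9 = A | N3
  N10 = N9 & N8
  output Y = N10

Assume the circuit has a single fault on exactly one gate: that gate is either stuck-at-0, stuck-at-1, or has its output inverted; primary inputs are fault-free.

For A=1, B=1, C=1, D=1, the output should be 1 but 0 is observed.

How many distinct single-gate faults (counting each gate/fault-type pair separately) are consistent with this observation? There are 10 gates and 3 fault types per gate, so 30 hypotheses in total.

6

Fault-free: N1=0, N2=0, N3=0, N4=0, N5=0, N6=1, N7=1, N8=1, N9=1, N10=1 → 1. Observed 0.
  N1: none of the 3 fault types match ✗
  N2: none of the 3 fault types match ✗
  N3: none of the 3 fault types match ✗
  N4: none of the 3 fault types match ✗
  N5: none of the 3 fault types match ✗
  N6: none of the 3 fault types match ✗
  N7: none of the 3 fault types match ✗
  N8: stuck-at-0, inverted output ✓; others ✗
  N9: stuck-at-0, inverted output ✓; others ✗
  N10: stuck-at-0, inverted output ✓; others ✗
Consistent faults: {N8 stuck-at-0, N8 inverted output, N9 stuck-at-0, N9 inverted output, N10 stuck-at-0, N10 inverted output} — 6 in all.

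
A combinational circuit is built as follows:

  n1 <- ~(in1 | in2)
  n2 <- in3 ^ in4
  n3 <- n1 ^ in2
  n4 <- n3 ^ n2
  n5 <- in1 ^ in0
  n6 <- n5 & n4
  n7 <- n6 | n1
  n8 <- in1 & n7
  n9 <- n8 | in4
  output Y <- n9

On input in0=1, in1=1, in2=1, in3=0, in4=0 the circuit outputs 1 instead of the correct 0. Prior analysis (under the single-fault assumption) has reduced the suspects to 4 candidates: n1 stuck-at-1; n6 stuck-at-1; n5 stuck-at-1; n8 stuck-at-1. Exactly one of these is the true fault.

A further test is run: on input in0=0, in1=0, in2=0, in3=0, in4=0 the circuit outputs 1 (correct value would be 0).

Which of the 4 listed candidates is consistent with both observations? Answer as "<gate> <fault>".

Evaluate each candidate on input in0=0, in1=0, in2=0, in3=0, in4=0:
  n1 stuck-at-1: n1=1 [stuck-at-1], n2=0, n3=1, n4=1, n5=0, n6=0, n7=1, n8=0, n9=0 → 0 — eliminated
  n6 stuck-at-1: n1=1, n2=0, n3=1, n4=1, n5=0, n6=1 [stuck-at-1], n7=1, n8=0, n9=0 → 0 — eliminated
  n5 stuck-at-1: n1=1, n2=0, n3=1, n4=1, n5=1 [stuck-at-1], n6=1, n7=1, n8=0, n9=0 → 0 — eliminated
  n8 stuck-at-1: n1=1, n2=0, n3=1, n4=1, n5=0, n6=0, n7=1, n8=1 [stuck-at-1], n9=1 → 1 — matches
Only n8 stuck-at-1 reproduces the observed 1.

n8 stuck-at-1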